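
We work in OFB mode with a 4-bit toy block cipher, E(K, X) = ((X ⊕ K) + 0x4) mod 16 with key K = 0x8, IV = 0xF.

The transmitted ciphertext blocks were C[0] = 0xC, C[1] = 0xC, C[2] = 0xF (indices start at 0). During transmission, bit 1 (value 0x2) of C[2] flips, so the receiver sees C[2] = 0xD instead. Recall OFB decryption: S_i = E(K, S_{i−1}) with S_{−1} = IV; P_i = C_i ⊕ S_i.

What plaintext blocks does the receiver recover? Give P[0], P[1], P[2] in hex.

P[0] = 0x7, P[1] = 0xB, P[2] = 0xE

Only C[2] changed, to 0xD. In OFB, a change in C_i flips the same bit in P_i only; the keystream is unaffected. Decrypting the received ciphertext:
P[0]: S = E(K, 0xF) = 0xB; 0xC ⊕ 0xB = 0x7.
P[1]: S = E(K, 0xB) = 0x7; 0xC ⊕ 0x7 = 0xB.
P[2]: S = E(K, 0x7) = 0x3; 0xD ⊕ 0x3 = 0xE.
Blocks that differ from the original plaintext: P[2].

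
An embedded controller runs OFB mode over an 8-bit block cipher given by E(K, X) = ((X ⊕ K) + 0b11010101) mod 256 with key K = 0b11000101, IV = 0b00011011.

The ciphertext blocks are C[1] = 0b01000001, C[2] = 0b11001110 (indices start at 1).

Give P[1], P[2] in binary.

OFB decryption: S_i = E(K, S_{i−1}) with S_{0} = IV; P_i = C_i ⊕ S_i.
P[1]: S = E(K, 0b00011011) = 0b10110011; 0b01000001 ⊕ 0b10110011 = 0b11110010.
P[2]: S = E(K, 0b10110011) = 0b01001011; 0b11001110 ⊕ 0b01001011 = 0b10000101.

P[1] = 0b11110010, P[2] = 0b10000101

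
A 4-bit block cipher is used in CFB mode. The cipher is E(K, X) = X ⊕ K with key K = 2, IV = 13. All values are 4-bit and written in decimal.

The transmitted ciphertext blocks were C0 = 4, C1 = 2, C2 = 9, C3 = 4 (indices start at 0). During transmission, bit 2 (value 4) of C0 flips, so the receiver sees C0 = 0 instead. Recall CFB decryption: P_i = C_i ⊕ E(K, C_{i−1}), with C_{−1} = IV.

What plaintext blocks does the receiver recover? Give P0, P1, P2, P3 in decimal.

Only C0 changed, to 0. In CFB, a change in C_i flips the same bit in P_i and garbles P_{i+1}. Decrypting the received ciphertext:
P0: E(K, 13) = 15; 0 ⊕ 15 = 15.
P1: E(K, 0) = 2; 2 ⊕ 2 = 0.
P2: E(K, 2) = 0; 9 ⊕ 0 = 9.
P3: E(K, 9) = 11; 4 ⊕ 11 = 15.
Blocks that differ from the original plaintext: P0, P1.

P0 = 15, P1 = 0, P2 = 9, P3 = 15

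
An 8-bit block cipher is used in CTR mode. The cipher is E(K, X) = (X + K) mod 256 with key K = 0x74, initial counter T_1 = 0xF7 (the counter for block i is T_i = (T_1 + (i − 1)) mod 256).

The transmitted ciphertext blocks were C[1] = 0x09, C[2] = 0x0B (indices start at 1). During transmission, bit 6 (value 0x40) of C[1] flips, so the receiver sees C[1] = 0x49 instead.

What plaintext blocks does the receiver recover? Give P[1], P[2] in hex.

CTR decryption: S_i = E(K, T_i) where T_i is the counter for block i; P_i = C_i ⊕ S_i.
Only C[1] changed, to 0x49. In CTR, a change in C_i flips the same bit in P_i only; the keystream is unaffected. Decrypting the received ciphertext:
P[1]: T = 0xF7, S = E(K, T) = 0x6B; 0x49 ⊕ 0x6B = 0x22.
P[2]: T = 0xF8, S = E(K, T) = 0x6C; 0x0B ⊕ 0x6C = 0x67.
Blocks that differ from the original plaintext: P[1].

P[1] = 0x22, P[2] = 0x67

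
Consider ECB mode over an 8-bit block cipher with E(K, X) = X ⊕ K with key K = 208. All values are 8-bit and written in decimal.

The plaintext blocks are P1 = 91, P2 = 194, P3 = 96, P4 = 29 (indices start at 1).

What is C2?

C2 = 18

ECB encryption: C_i = E(K, P_i).
C2: E(K, 194) = 18.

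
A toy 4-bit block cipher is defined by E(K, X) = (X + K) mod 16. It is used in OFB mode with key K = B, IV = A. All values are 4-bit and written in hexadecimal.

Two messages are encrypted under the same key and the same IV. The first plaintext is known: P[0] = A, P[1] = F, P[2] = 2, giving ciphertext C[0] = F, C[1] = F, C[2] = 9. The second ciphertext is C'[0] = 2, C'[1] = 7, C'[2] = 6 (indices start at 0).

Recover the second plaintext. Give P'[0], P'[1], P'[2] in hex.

In OFB with a reused IV, both messages share the same keystream S_i, so C_i ⊕ C'_i = P_i ⊕ P'_i and thus P'_i = P_i ⊕ C_i ⊕ C'_i.
P'[0]: A ⊕ F ⊕ 2 = 7.
P'[1]: F ⊕ F ⊕ 7 = 7.
P'[2]: 2 ⊕ 9 ⊕ 6 = D.

P'[0] = 7, P'[1] = 7, P'[2] = D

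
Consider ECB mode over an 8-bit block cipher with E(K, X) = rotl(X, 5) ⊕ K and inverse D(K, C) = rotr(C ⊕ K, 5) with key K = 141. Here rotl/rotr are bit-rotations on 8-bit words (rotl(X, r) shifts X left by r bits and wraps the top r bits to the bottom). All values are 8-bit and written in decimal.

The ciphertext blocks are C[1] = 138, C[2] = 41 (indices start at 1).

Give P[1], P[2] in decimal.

ECB decryption: P_i = D(K, C_i).
P[1]: D(K, 138) = 56.
P[2]: D(K, 41) = 37.

P[1] = 56, P[2] = 37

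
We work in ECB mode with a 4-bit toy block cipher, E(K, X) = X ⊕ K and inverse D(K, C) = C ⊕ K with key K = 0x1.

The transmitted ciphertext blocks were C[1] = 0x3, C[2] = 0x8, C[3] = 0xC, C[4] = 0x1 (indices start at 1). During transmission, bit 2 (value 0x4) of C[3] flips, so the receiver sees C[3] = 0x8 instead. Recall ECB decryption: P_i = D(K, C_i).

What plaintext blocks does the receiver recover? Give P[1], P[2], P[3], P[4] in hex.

P[1] = 0x2, P[2] = 0x9, P[3] = 0x9, P[4] = 0x0

Only C[3] changed, to 0x8. In ECB, a change in C_i affects only P_i. Decrypting the received ciphertext:
P[1]: D(K, 0x3) = 0x2.
P[2]: D(K, 0x8) = 0x9.
P[3]: D(K, 0x8) = 0x9.
P[4]: D(K, 0x1) = 0x0.
Blocks that differ from the original plaintext: P[3].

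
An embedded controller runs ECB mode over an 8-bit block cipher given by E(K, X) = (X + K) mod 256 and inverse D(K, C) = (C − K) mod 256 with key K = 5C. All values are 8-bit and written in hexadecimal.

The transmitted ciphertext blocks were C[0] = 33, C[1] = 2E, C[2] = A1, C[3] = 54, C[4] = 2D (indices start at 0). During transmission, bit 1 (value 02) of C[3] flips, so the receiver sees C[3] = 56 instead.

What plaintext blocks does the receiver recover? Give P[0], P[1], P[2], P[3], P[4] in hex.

ECB decryption: P_i = D(K, C_i).
Only C[3] changed, to 56. In ECB, a change in C_i affects only P_i. Decrypting the received ciphertext:
P[0]: D(K, 33) = D7.
P[1]: D(K, 2E) = D2.
P[2]: D(K, A1) = 45.
P[3]: D(K, 56) = FA.
P[4]: D(K, 2D) = D1.
Blocks that differ from the original plaintext: P[3].

P[0] = D7, P[1] = D2, P[2] = 45, P[3] = FA, P[4] = D1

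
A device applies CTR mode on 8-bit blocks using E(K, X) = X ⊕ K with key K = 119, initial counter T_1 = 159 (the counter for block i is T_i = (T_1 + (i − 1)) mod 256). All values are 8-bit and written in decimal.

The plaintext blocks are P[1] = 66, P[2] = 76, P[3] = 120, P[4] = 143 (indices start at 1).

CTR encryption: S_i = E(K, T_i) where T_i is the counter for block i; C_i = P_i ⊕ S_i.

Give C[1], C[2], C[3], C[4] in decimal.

C[1]: T = 159, S = E(K, T) = 232; 66 ⊕ 232 = 170.
C[2]: T = 160, S = E(K, T) = 215; 76 ⊕ 215 = 155.
C[3]: T = 161, S = E(K, T) = 214; 120 ⊕ 214 = 174.
C[4]: T = 162, S = E(K, T) = 213; 143 ⊕ 213 = 90.

C[1] = 170, C[2] = 155, C[3] = 174, C[4] = 90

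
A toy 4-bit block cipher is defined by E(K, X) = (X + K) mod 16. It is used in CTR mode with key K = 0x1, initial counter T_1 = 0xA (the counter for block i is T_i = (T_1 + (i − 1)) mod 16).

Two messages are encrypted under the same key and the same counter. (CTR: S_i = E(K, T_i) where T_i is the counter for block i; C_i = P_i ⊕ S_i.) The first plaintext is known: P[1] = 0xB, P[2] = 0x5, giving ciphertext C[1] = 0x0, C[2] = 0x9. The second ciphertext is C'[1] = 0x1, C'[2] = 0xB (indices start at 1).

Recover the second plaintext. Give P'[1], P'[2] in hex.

P'[1] = 0xA, P'[2] = 0x7

In CTR with a reused counter, both messages share the same keystream S_i, so C_i ⊕ C'_i = P_i ⊕ P'_i and thus P'_i = P_i ⊕ C_i ⊕ C'_i.
P'[1]: 0xB ⊕ 0x0 ⊕ 0x1 = 0xA.
P'[2]: 0x5 ⊕ 0x9 ⊕ 0xB = 0x7.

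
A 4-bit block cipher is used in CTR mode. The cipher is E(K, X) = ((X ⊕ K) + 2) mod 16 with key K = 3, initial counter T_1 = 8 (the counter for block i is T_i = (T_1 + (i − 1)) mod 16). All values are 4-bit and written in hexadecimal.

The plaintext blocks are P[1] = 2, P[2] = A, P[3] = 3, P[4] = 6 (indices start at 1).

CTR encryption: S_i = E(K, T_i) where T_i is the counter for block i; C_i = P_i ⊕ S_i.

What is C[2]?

C[1]: T = 8, S = E(K, T) = D; 2 ⊕ D = F.
C[2]: T = 9, S = E(K, T) = C; A ⊕ C = 6.

C[2] = 6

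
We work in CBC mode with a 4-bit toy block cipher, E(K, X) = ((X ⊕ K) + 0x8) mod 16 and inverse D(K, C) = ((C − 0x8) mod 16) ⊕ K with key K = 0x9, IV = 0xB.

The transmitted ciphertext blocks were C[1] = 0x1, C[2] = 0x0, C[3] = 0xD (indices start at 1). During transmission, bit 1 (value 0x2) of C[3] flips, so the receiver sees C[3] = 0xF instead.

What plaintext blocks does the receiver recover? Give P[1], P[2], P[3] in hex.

P[1] = 0xB, P[2] = 0x0, P[3] = 0xE

CBC decryption: P_i = D(K, C_i) ⊕ C_{i−1}, with C_{0} = IV.
Only C[3] changed, to 0xF. In CBC, a change in C_i garbles P_i and flips the same bit in P_{i+1}. Decrypting the received ciphertext:
P[1]: D(K, 0x1) = 0x0; 0x0 ⊕ 0xB = 0xB.
P[2]: D(K, 0x0) = 0x1; 0x1 ⊕ 0x1 = 0x0.
P[3]: D(K, 0xF) = 0xE; 0xE ⊕ 0x0 = 0xE.
Blocks that differ from the original plaintext: P[3].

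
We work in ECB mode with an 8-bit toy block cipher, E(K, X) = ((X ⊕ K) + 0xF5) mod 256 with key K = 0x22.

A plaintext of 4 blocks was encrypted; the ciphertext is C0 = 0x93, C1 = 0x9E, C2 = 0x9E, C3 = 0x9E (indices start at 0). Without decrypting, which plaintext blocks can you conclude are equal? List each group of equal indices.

P1 = P2 = P3

ECB encrypts each block independently with the same key, so equal ciphertext blocks imply equal plaintext blocks.
C1 = C2 = C3 = 0x9E, so P1 = P2 = P3.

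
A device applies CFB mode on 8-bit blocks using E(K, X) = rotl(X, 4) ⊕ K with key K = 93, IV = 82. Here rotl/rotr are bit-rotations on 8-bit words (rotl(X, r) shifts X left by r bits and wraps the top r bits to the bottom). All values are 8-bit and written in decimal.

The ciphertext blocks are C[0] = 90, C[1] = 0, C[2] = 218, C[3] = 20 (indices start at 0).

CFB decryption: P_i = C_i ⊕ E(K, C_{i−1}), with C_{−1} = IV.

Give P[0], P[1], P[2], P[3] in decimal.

P[0]: E(K, 82) = 120; 90 ⊕ 120 = 34.
P[1]: E(K, 90) = 248; 0 ⊕ 248 = 248.
P[2]: E(K, 0) = 93; 218 ⊕ 93 = 135.
P[3]: E(K, 218) = 240; 20 ⊕ 240 = 228.

P[0] = 34, P[1] = 248, P[2] = 135, P[3] = 228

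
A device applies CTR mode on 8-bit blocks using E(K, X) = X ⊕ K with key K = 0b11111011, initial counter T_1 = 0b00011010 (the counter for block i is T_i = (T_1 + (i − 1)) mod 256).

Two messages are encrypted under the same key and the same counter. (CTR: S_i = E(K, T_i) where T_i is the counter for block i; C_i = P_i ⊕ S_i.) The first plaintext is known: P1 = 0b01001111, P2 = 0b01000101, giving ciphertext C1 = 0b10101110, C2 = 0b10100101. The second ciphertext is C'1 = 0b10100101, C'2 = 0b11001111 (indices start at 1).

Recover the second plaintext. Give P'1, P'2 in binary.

P'1 = 0b01000100, P'2 = 0b00101111

In CTR with a reused counter, both messages share the same keystream S_i, so C_i ⊕ C'_i = P_i ⊕ P'_i and thus P'_i = P_i ⊕ C_i ⊕ C'_i.
P'1: 0b01001111 ⊕ 0b10101110 ⊕ 0b10100101 = 0b01000100.
P'2: 0b01000101 ⊕ 0b10100101 ⊕ 0b11001111 = 0b00101111.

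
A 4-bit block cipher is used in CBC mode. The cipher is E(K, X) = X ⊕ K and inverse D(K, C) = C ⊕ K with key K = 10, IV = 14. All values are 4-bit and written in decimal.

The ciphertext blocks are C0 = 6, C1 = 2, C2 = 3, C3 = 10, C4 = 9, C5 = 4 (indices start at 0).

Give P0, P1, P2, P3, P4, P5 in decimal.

CBC decryption: P_i = D(K, C_i) ⊕ C_{i−1}, with C_{−1} = IV.
P0: D(K, 6) = 12; 12 ⊕ 14 = 2.
P1: D(K, 2) = 8; 8 ⊕ 6 = 14.
P2: D(K, 3) = 9; 9 ⊕ 2 = 11.
P3: D(K, 10) = 0; 0 ⊕ 3 = 3.
P4: D(K, 9) = 3; 3 ⊕ 10 = 9.
P5: D(K, 4) = 14; 14 ⊕ 9 = 7.

P0 = 2, P1 = 14, P2 = 11, P3 = 3, P4 = 9, P5 = 7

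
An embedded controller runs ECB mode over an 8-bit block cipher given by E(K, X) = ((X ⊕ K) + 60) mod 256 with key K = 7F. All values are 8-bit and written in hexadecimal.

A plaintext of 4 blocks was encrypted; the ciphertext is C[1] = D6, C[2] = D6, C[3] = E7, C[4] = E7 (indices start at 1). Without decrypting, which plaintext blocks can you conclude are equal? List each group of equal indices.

ECB encrypts each block independently with the same key, so equal ciphertext blocks imply equal plaintext blocks.
C[1] = C[2] = D6, so P[1] = P[2].
C[3] = C[4] = E7, so P[3] = P[4].

P[1] = P[2]; P[3] = P[4]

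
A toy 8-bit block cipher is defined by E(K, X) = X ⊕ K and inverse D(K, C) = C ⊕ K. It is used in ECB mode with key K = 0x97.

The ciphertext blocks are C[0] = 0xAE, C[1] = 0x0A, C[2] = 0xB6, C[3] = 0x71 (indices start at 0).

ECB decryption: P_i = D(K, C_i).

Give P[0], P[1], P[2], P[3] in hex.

P[0]: D(K, 0xAE) = 0x39.
P[1]: D(K, 0x0A) = 0x9D.
P[2]: D(K, 0xB6) = 0x21.
P[3]: D(K, 0x71) = 0xE6.

P[0] = 0x39, P[1] = 0x9D, P[2] = 0x21, P[3] = 0xE6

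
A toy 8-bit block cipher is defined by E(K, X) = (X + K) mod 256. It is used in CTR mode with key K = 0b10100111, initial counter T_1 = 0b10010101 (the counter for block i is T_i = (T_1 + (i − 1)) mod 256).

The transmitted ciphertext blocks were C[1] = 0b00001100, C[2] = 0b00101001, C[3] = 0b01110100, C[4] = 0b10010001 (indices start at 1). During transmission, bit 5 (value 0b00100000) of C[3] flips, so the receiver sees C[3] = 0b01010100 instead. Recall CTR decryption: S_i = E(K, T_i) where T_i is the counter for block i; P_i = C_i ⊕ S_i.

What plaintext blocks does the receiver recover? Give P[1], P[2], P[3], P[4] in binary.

Only C[3] changed, to 0b01010100. In CTR, a change in C_i flips the same bit in P_i only; the keystream is unaffected. Decrypting the received ciphertext:
P[1]: T = 0b10010101, S = E(K, T) = 0b00111100; 0b00001100 ⊕ 0b00111100 = 0b00110000.
P[2]: T = 0b10010110, S = E(K, T) = 0b00111101; 0b00101001 ⊕ 0b00111101 = 0b00010100.
P[3]: T = 0b10010111, S = E(K, T) = 0b00111110; 0b01010100 ⊕ 0b00111110 = 0b01101010.
P[4]: T = 0b10011000, S = E(K, T) = 0b00111111; 0b10010001 ⊕ 0b00111111 = 0b10101110.
Blocks that differ from the original plaintext: P[3].

P[1] = 0b00110000, P[2] = 0b00010100, P[3] = 0b01101010, P[4] = 0b10101110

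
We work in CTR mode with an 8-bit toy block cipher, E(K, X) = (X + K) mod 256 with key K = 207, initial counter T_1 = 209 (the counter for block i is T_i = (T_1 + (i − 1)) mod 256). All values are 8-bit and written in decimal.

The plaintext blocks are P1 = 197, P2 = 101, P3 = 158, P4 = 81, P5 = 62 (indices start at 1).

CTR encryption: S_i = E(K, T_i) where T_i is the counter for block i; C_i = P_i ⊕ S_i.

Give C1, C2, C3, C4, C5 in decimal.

C1: T = 209, S = E(K, T) = 160; 197 ⊕ 160 = 101.
C2: T = 210, S = E(K, T) = 161; 101 ⊕ 161 = 196.
C3: T = 211, S = E(K, T) = 162; 158 ⊕ 162 = 60.
C4: T = 212, S = E(K, T) = 163; 81 ⊕ 163 = 242.
C5: T = 213, S = E(K, T) = 164; 62 ⊕ 164 = 154.

C1 = 101, C2 = 196, C3 = 60, C4 = 242, C5 = 154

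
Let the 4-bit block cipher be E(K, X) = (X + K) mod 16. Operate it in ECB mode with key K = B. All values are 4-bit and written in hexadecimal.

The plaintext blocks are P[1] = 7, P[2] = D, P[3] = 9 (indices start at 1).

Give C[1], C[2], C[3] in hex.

C[1] = 2, C[2] = 8, C[3] = 4

ECB encryption: C_i = E(K, P_i).
C[1]: E(K, 7) = 2.
C[2]: E(K, D) = 8.
C[3]: E(K, 9) = 4.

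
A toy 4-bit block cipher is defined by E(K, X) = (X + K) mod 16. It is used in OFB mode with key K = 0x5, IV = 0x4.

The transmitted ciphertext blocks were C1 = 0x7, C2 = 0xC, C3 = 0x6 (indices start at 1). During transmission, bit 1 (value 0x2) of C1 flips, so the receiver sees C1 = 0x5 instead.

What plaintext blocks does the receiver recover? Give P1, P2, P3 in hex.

OFB decryption: S_i = E(K, S_{i−1}) with S_{0} = IV; P_i = C_i ⊕ S_i.
Only C1 changed, to 0x5. In OFB, a change in C_i flips the same bit in P_i only; the keystream is unaffected. Decrypting the received ciphertext:
P1: S = E(K, 0x4) = 0x9; 0x5 ⊕ 0x9 = 0xC.
P2: S = E(K, 0x9) = 0xE; 0xC ⊕ 0xE = 0x2.
P3: S = E(K, 0xE) = 0x3; 0x6 ⊕ 0x3 = 0x5.
Blocks that differ from the original plaintext: P1.

P1 = 0xC, P2 = 0x2, P3 = 0x5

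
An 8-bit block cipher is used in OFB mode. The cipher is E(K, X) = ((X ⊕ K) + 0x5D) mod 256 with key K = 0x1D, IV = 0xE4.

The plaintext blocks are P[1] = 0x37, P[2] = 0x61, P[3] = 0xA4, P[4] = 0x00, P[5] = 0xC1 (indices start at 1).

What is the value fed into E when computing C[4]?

OFB encryption: S_i = E(K, S_{i−1}) with S_{0} = IV; C_i = P_i ⊕ S_i.
C[1]: S = E(K, 0xE4) = 0x56; 0x37 ⊕ 0x56 = 0x61.
C[2]: S = E(K, 0x56) = 0xA8; 0x61 ⊕ 0xA8 = 0xC9.
C[3]: S = E(K, 0xA8) = 0x12; 0xA4 ⊕ 0x12 = 0xB6.
C[4]: S = E(K, 0x12) = 0x6C; 0x00 ⊕ 0x6C = 0x6C.
So the input to E for block [4] is 0x12.

0x12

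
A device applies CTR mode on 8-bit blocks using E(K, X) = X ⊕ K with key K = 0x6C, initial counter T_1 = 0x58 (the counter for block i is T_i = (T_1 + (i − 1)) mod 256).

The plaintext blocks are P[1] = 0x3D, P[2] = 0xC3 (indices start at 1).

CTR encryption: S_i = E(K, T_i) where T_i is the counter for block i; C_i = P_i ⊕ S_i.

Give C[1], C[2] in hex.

C[1]: T = 0x58, S = E(K, T) = 0x34; 0x3D ⊕ 0x34 = 0x09.
C[2]: T = 0x59, S = E(K, T) = 0x35; 0xC3 ⊕ 0x35 = 0xF6.

C[1] = 0x09, C[2] = 0xF6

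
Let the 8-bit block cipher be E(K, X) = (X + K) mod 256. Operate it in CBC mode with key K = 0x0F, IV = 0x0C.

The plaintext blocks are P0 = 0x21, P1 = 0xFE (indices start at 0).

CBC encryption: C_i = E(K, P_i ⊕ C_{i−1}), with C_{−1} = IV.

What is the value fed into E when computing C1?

0xC2

C0: P0 ⊕ 0x0C = 0x2D; E(K, 0x2D) = 0x3C.
C1: P1 ⊕ 0x3C = 0xC2; E(K, 0xC2) = 0xD1.
So the input to E for block 1 is 0xC2.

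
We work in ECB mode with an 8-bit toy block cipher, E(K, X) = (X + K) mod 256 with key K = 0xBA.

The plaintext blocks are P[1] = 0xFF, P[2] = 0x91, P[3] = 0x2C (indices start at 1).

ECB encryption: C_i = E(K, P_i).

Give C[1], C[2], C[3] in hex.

C[1]: E(K, 0xFF) = 0xB9.
C[2]: E(K, 0x91) = 0x4B.
C[3]: E(K, 0x2C) = 0xE6.

C[1] = 0xB9, C[2] = 0x4B, C[3] = 0xE6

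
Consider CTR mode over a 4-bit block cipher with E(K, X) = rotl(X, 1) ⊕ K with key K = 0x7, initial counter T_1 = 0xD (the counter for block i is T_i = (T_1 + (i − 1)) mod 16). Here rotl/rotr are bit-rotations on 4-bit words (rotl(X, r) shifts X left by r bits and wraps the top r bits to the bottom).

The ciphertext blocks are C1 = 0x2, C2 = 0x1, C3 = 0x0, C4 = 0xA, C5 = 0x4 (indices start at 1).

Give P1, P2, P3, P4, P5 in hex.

P1 = 0xE, P2 = 0xB, P3 = 0x8, P4 = 0xD, P5 = 0x1

CTR decryption: S_i = E(K, T_i) where T_i is the counter for block i; P_i = C_i ⊕ S_i.
P1: T = 0xD, S = E(K, T) = 0xC; 0x2 ⊕ 0xC = 0xE.
P2: T = 0xE, S = E(K, T) = 0xA; 0x1 ⊕ 0xA = 0xB.
P3: T = 0xF, S = E(K, T) = 0x8; 0x0 ⊕ 0x8 = 0x8.
P4: T = 0x0, S = E(K, T) = 0x7; 0xA ⊕ 0x7 = 0xD.
P5: T = 0x1, S = E(K, T) = 0x5; 0x4 ⊕ 0x5 = 0x1.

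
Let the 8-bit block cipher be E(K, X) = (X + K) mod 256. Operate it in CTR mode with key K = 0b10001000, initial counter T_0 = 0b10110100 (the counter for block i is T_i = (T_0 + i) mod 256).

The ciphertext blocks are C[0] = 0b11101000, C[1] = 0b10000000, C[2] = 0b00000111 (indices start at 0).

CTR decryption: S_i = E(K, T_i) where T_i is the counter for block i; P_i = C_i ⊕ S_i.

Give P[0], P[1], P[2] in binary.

P[0] = 0b11010100, P[1] = 0b10111101, P[2] = 0b00111001

P[0]: T = 0b10110100, S = E(K, T) = 0b00111100; 0b11101000 ⊕ 0b00111100 = 0b11010100.
P[1]: T = 0b10110101, S = E(K, T) = 0b00111101; 0b10000000 ⊕ 0b00111101 = 0b10111101.
P[2]: T = 0b10110110, S = E(K, T) = 0b00111110; 0b00000111 ⊕ 0b00111110 = 0b00111001.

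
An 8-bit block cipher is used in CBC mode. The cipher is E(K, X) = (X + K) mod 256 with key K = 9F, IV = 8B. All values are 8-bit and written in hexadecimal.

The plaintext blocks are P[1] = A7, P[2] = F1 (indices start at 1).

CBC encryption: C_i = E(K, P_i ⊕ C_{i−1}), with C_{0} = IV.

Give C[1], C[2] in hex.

C[1] = CB, C[2] = D9

C[1]: P[1] ⊕ 8B = 2C; E(K, 2C) = CB.
C[2]: P[2] ⊕ CB = 3A; E(K, 3A) = D9.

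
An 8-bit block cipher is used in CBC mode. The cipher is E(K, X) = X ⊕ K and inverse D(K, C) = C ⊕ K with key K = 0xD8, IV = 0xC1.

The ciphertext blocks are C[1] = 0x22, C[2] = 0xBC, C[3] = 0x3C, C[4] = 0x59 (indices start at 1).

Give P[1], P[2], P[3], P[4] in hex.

CBC decryption: P_i = D(K, C_i) ⊕ C_{i−1}, with C_{0} = IV.
P[1]: D(K, 0x22) = 0xFA; 0xFA ⊕ 0xC1 = 0x3B.
P[2]: D(K, 0xBC) = 0x64; 0x64 ⊕ 0x22 = 0x46.
P[3]: D(K, 0x3C) = 0xE4; 0xE4 ⊕ 0xBC = 0x58.
P[4]: D(K, 0x59) = 0x81; 0x81 ⊕ 0x3C = 0xBD.

P[1] = 0x3B, P[2] = 0x46, P[3] = 0x58, P[4] = 0xBD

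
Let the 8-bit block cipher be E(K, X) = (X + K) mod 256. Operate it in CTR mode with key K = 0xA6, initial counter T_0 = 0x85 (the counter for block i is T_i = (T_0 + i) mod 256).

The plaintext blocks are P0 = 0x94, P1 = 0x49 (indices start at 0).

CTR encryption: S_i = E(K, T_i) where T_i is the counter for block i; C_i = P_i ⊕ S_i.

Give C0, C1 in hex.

C0: T = 0x85, S = E(K, T) = 0x2B; 0x94 ⊕ 0x2B = 0xBF.
C1: T = 0x86, S = E(K, T) = 0x2C; 0x49 ⊕ 0x2C = 0x65.

C0 = 0xBF, C1 = 0x65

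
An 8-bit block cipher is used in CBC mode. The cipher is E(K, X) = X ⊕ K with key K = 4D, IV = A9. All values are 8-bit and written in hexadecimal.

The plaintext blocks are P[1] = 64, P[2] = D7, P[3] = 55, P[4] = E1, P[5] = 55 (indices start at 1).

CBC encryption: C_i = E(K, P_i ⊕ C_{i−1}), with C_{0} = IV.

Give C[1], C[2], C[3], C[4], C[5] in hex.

C[1]: P[1] ⊕ A9 = CD; E(K, CD) = 80.
C[2]: P[2] ⊕ 80 = 57; E(K, 57) = 1A.
C[3]: P[3] ⊕ 1A = 4F; E(K, 4F) = 02.
C[4]: P[4] ⊕ 02 = E3; E(K, E3) = AE.
C[5]: P[5] ⊕ AE = FB; E(K, FB) = B6.

C[1] = 80, C[2] = 1A, C[3] = 02, C[4] = AE, C[5] = B6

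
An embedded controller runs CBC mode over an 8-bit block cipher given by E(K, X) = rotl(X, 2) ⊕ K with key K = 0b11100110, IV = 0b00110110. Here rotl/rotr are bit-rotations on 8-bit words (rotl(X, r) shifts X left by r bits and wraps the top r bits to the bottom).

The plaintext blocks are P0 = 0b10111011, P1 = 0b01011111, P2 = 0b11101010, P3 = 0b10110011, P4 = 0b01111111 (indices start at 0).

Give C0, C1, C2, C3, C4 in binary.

CBC encryption: C_i = E(K, P_i ⊕ C_{i−1}), with C_{−1} = IV.
C0: P0 ⊕ 0b00110110 = 0b10001101; E(K, 0b10001101) = 0b11010000.
C1: P1 ⊕ 0b11010000 = 0b10001111; E(K, 0b10001111) = 0b11011000.
C2: P2 ⊕ 0b11011000 = 0b00110010; E(K, 0b00110010) = 0b00101110.
C3: P3 ⊕ 0b00101110 = 0b10011101; E(K, 0b10011101) = 0b10010000.
C4: P4 ⊕ 0b10010000 = 0b11101111; E(K, 0b11101111) = 0b01011001.

C0 = 0b11010000, C1 = 0b11011000, C2 = 0b00101110, C3 = 0b10010000, C4 = 0b01011001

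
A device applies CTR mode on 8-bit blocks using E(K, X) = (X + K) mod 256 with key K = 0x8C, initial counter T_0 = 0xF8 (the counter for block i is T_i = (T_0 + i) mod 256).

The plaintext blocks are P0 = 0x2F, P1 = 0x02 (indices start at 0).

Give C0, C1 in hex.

C0 = 0xAB, C1 = 0x87

CTR encryption: S_i = E(K, T_i) where T_i is the counter for block i; C_i = P_i ⊕ S_i.
C0: T = 0xF8, S = E(K, T) = 0x84; 0x2F ⊕ 0x84 = 0xAB.
C1: T = 0xF9, S = E(K, T) = 0x85; 0x02 ⊕ 0x85 = 0x87.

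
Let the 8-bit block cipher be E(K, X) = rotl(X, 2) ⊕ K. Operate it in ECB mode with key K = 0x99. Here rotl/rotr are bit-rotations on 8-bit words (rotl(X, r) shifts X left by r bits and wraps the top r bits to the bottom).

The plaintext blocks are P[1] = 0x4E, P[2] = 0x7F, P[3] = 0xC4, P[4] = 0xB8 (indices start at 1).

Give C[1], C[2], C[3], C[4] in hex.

C[1] = 0xA0, C[2] = 0x64, C[3] = 0x8A, C[4] = 0x7B

ECB encryption: C_i = E(K, P_i).
C[1]: E(K, 0x4E) = 0xA0.
C[2]: E(K, 0x7F) = 0x64.
C[3]: E(K, 0xC4) = 0x8A.
C[4]: E(K, 0xB8) = 0x7B.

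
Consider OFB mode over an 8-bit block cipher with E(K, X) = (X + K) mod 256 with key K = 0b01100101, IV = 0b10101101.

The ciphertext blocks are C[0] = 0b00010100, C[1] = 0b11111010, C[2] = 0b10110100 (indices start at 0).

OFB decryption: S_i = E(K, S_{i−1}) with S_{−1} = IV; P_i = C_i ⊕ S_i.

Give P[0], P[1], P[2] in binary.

P[0] = 0b00000110, P[1] = 0b10001101, P[2] = 0b01101000

P[0]: S = E(K, 0b10101101) = 0b00010010; 0b00010100 ⊕ 0b00010010 = 0b00000110.
P[1]: S = E(K, 0b00010010) = 0b01110111; 0b11111010 ⊕ 0b01110111 = 0b10001101.
P[2]: S = E(K, 0b01110111) = 0b11011100; 0b10110100 ⊕ 0b11011100 = 0b01101000.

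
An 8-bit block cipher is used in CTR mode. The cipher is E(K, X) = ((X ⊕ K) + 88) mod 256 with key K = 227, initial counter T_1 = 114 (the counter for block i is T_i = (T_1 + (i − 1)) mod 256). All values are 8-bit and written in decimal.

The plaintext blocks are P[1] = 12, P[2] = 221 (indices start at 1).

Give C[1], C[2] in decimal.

CTR encryption: S_i = E(K, T_i) where T_i is the counter for block i; C_i = P_i ⊕ S_i.
C[1]: T = 114, S = E(K, T) = 233; 12 ⊕ 233 = 229.
C[2]: T = 115, S = E(K, T) = 232; 221 ⊕ 232 = 53.

C[1] = 229, C[2] = 53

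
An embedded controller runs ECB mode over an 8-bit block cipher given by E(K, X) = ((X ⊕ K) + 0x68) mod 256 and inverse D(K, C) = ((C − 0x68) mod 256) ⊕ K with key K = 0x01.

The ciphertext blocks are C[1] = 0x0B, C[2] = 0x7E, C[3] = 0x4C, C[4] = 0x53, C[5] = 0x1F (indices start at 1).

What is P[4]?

ECB decryption: P_i = D(K, C_i).
P[4]: D(K, 0x53) = 0xEA.

P[4] = 0xEA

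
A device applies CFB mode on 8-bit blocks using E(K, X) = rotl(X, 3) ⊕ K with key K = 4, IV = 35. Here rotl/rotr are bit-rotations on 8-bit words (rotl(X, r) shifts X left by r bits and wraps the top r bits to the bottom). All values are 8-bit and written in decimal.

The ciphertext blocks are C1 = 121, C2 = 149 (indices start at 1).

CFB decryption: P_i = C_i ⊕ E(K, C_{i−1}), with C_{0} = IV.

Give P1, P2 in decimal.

P1 = 100, P2 = 90

P1: E(K, 35) = 29; 121 ⊕ 29 = 100.
P2: E(K, 121) = 207; 149 ⊕ 207 = 90.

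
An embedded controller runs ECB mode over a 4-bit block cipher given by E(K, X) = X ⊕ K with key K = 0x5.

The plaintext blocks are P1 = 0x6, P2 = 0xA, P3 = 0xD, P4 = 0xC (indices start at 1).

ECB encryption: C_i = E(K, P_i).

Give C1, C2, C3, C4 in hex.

C1 = 0x3, C2 = 0xF, C3 = 0x8, C4 = 0x9

C1: E(K, 0x6) = 0x3.
C2: E(K, 0xA) = 0xF.
C3: E(K, 0xD) = 0x8.
C4: E(K, 0xC) = 0x9.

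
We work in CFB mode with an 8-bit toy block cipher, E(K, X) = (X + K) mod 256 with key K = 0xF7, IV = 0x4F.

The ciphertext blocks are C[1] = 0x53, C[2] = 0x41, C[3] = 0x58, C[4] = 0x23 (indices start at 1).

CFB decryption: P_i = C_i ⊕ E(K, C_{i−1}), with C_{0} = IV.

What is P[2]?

P[2] = 0x0B

P[2]: E(K, 0x53) = 0x4A; 0x41 ⊕ 0x4A = 0x0B.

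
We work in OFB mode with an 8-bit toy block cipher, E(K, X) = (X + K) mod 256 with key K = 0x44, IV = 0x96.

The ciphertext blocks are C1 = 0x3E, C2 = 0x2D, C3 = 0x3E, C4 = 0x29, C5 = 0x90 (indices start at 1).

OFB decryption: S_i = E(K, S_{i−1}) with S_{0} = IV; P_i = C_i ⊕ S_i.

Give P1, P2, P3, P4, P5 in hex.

P1: S = E(K, 0x96) = 0xDA; 0x3E ⊕ 0xDA = 0xE4.
P2: S = E(K, 0xDA) = 0x1E; 0x2D ⊕ 0x1E = 0x33.
P3: S = E(K, 0x1E) = 0x62; 0x3E ⊕ 0x62 = 0x5C.
P4: S = E(K, 0x62) = 0xA6; 0x29 ⊕ 0xA6 = 0x8F.
P5: S = E(K, 0xA6) = 0xEA; 0x90 ⊕ 0xEA = 0x7A.

P1 = 0xE4, P2 = 0x33, P3 = 0x5C, P4 = 0x8F, P5 = 0x7A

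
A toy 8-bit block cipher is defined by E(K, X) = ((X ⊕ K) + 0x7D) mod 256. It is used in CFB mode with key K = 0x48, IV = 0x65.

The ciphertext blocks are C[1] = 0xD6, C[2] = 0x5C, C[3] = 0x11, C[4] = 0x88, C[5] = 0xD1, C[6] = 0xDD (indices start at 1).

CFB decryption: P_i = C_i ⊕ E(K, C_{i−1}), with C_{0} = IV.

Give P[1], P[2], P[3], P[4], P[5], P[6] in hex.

P[1] = 0x7C, P[2] = 0x47, P[3] = 0x80, P[4] = 0x5E, P[5] = 0xEC, P[6] = 0xCB

P[1]: E(K, 0x65) = 0xAA; 0xD6 ⊕ 0xAA = 0x7C.
P[2]: E(K, 0xD6) = 0x1B; 0x5C ⊕ 0x1B = 0x47.
P[3]: E(K, 0x5C) = 0x91; 0x11 ⊕ 0x91 = 0x80.
P[4]: E(K, 0x11) = 0xD6; 0x88 ⊕ 0xD6 = 0x5E.
P[5]: E(K, 0x88) = 0x3D; 0xD1 ⊕ 0x3D = 0xEC.
P[6]: E(K, 0xD1) = 0x16; 0xDD ⊕ 0x16 = 0xCB.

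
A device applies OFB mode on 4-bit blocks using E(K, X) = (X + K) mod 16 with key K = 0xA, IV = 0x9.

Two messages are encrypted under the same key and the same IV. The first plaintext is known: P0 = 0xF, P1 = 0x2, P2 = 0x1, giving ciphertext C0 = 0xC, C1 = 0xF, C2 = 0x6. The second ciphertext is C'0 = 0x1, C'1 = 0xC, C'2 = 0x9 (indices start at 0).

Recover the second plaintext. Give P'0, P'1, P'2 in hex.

P'0 = 0x2, P'1 = 0x1, P'2 = 0xE

In OFB with a reused IV, both messages share the same keystream S_i, so C_i ⊕ C'_i = P_i ⊕ P'_i and thus P'_i = P_i ⊕ C_i ⊕ C'_i.
P'0: 0xF ⊕ 0xC ⊕ 0x1 = 0x2.
P'1: 0x2 ⊕ 0xF ⊕ 0xC = 0x1.
P'2: 0x1 ⊕ 0x6 ⊕ 0x9 = 0xE.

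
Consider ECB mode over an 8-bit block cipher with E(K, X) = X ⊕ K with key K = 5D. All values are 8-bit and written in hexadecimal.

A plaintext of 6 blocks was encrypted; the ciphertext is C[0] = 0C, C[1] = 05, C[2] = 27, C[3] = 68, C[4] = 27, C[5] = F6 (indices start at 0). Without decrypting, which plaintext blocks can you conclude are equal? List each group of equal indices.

ECB encrypts each block independently with the same key, so equal ciphertext blocks imply equal plaintext blocks.
C[2] = C[4] = 27, so P[2] = P[4].

P[2] = P[4]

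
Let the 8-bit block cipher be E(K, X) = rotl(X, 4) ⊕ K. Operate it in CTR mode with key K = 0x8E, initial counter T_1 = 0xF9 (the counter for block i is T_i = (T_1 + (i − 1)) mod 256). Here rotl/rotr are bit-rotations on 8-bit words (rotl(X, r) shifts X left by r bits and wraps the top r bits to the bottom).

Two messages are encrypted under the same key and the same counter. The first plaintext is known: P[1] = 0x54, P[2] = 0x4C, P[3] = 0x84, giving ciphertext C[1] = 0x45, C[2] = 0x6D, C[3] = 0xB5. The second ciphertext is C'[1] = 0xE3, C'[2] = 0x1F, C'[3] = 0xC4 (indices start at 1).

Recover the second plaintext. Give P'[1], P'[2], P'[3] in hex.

P'[1] = 0xF2, P'[2] = 0x3E, P'[3] = 0xF5

In CTR with a reused counter, both messages share the same keystream S_i, so C_i ⊕ C'_i = P_i ⊕ P'_i and thus P'_i = P_i ⊕ C_i ⊕ C'_i.
P'[1]: 0x54 ⊕ 0x45 ⊕ 0xE3 = 0xF2.
P'[2]: 0x4C ⊕ 0x6D ⊕ 0x1F = 0x3E.
P'[3]: 0x84 ⊕ 0xB5 ⊕ 0xC4 = 0xF5.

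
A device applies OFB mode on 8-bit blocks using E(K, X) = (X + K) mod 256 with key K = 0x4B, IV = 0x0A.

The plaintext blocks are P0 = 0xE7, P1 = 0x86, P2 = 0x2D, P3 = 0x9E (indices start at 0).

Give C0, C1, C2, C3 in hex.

OFB encryption: S_i = E(K, S_{i−1}) with S_{−1} = IV; C_i = P_i ⊕ S_i.
C0: S = E(K, 0x0A) = 0x55; 0xE7 ⊕ 0x55 = 0xB2.
C1: S = E(K, 0x55) = 0xA0; 0x86 ⊕ 0xA0 = 0x26.
C2: S = E(K, 0xA0) = 0xEB; 0x2D ⊕ 0xEB = 0xC6.
C3: S = E(K, 0xEB) = 0x36; 0x9E ⊕ 0x36 = 0xA8.

C0 = 0xB2, C1 = 0x26, C2 = 0xC6, C3 = 0xA8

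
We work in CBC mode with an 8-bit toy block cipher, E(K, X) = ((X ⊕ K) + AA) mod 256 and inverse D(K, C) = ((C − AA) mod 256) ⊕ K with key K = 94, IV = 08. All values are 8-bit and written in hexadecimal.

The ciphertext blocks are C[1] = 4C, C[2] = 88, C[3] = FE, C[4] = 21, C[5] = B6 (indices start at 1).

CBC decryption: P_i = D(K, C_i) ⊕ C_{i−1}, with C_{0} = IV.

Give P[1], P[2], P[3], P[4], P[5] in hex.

P[1] = 3E, P[2] = 06, P[3] = 48, P[4] = 1D, P[5] = B9

P[1]: D(K, 4C) = 36; 36 ⊕ 08 = 3E.
P[2]: D(K, 88) = 4A; 4A ⊕ 4C = 06.
P[3]: D(K, FE) = C0; C0 ⊕ 88 = 48.
P[4]: D(K, 21) = E3; E3 ⊕ FE = 1D.
P[5]: D(K, B6) = 98; 98 ⊕ 21 = B9.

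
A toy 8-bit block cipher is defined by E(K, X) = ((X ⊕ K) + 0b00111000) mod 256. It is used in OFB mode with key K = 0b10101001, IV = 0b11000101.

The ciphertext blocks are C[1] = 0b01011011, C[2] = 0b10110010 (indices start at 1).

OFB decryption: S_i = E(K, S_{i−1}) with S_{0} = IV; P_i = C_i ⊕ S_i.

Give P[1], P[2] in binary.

P[1] = 0b11111111, P[2] = 0b11110111

P[1]: S = E(K, 0b11000101) = 0b10100100; 0b01011011 ⊕ 0b10100100 = 0b11111111.
P[2]: S = E(K, 0b10100100) = 0b01000101; 0b10110010 ⊕ 0b01000101 = 0b11110111.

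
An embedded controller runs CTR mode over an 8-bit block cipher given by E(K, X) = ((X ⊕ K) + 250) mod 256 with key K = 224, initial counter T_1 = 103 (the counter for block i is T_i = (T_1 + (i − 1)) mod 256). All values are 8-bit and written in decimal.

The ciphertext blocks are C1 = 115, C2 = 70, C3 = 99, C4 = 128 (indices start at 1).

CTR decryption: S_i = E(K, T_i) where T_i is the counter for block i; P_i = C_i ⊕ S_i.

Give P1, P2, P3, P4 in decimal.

P1: T = 103, S = E(K, T) = 129; 115 ⊕ 129 = 242.
P2: T = 104, S = E(K, T) = 130; 70 ⊕ 130 = 196.
P3: T = 105, S = E(K, T) = 131; 99 ⊕ 131 = 224.
P4: T = 106, S = E(K, T) = 132; 128 ⊕ 132 = 4.

P1 = 242, P2 = 196, P3 = 224, P4 = 4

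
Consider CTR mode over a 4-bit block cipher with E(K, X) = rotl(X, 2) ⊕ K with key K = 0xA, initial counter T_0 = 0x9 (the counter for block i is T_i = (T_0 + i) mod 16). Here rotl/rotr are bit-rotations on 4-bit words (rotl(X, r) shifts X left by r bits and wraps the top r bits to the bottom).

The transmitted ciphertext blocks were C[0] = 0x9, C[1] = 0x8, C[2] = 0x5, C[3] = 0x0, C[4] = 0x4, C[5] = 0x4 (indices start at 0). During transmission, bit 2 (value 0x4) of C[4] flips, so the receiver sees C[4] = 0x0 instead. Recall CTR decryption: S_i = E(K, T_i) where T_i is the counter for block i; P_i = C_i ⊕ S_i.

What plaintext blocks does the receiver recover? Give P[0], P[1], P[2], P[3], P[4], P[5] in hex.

P[0] = 0x5, P[1] = 0x8, P[2] = 0x1, P[3] = 0x9, P[4] = 0xD, P[5] = 0x5

Only C[4] changed, to 0x0. In CTR, a change in C_i flips the same bit in P_i only; the keystream is unaffected. Decrypting the received ciphertext:
P[0]: T = 0x9, S = E(K, T) = 0xC; 0x9 ⊕ 0xC = 0x5.
P[1]: T = 0xA, S = E(K, T) = 0x0; 0x8 ⊕ 0x0 = 0x8.
P[2]: T = 0xB, S = E(K, T) = 0x4; 0x5 ⊕ 0x4 = 0x1.
P[3]: T = 0xC, S = E(K, T) = 0x9; 0x0 ⊕ 0x9 = 0x9.
P[4]: T = 0xD, S = E(K, T) = 0xD; 0x0 ⊕ 0xD = 0xD.
P[5]: T = 0xE, S = E(K, T) = 0x1; 0x4 ⊕ 0x1 = 0x5.
Blocks that differ from the original plaintext: P[4].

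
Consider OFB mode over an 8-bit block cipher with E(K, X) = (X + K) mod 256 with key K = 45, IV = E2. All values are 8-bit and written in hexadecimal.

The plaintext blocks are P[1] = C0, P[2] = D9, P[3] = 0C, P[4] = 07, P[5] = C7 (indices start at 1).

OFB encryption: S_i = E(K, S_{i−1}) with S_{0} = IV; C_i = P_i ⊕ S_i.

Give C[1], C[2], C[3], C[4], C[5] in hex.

C[1] = E7, C[2] = B5, C[3] = BD, C[4] = F1, C[5] = FC

C[1]: S = E(K, E2) = 27; C0 ⊕ 27 = E7.
C[2]: S = E(K, 27) = 6C; D9 ⊕ 6C = B5.
C[3]: S = E(K, 6C) = B1; 0C ⊕ B1 = BD.
C[4]: S = E(K, B1) = F6; 07 ⊕ F6 = F1.
C[5]: S = E(K, F6) = 3B; C7 ⊕ 3B = FC.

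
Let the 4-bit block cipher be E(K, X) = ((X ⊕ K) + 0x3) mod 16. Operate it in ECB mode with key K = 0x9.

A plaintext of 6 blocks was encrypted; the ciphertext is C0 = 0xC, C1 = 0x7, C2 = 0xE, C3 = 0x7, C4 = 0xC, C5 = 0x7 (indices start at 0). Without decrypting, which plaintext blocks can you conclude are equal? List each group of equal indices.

P0 = P4; P1 = P3 = P5

ECB encrypts each block independently with the same key, so equal ciphertext blocks imply equal plaintext blocks.
C0 = C4 = 0xC, so P0 = P4.
C1 = C3 = C5 = 0x7, so P1 = P3 = P5.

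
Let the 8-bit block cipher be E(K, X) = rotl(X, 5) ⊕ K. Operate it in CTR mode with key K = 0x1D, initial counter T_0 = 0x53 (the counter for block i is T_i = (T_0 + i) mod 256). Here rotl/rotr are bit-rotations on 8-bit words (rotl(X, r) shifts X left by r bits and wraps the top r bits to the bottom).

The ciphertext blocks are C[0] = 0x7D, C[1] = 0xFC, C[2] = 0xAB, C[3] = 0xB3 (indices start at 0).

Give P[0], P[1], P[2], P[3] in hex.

CTR decryption: S_i = E(K, T_i) where T_i is the counter for block i; P_i = C_i ⊕ S_i.
P[0]: T = 0x53, S = E(K, T) = 0x77; 0x7D ⊕ 0x77 = 0x0A.
P[1]: T = 0x54, S = E(K, T) = 0x97; 0xFC ⊕ 0x97 = 0x6B.
P[2]: T = 0x55, S = E(K, T) = 0xB7; 0xAB ⊕ 0xB7 = 0x1C.
P[3]: T = 0x56, S = E(K, T) = 0xD7; 0xB3 ⊕ 0xD7 = 0x64.

P[0] = 0x0A, P[1] = 0x6B, P[2] = 0x1C, P[3] = 0x64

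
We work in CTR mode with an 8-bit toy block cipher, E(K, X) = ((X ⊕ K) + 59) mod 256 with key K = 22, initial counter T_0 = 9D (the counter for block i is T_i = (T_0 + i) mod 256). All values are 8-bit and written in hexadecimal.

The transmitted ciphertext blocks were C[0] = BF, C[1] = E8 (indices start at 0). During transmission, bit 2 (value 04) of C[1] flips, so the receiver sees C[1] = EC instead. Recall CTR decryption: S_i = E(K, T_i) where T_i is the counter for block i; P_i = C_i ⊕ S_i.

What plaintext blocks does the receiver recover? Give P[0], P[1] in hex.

P[0] = A7, P[1] = F9

Only C[1] changed, to EC. In CTR, a change in C_i flips the same bit in P_i only; the keystream is unaffected. Decrypting the received ciphertext:
P[0]: T = 9D, S = E(K, T) = 18; BF ⊕ 18 = A7.
P[1]: T = 9E, S = E(K, T) = 15; EC ⊕ 15 = F9.
Blocks that differ from the original plaintext: P[1].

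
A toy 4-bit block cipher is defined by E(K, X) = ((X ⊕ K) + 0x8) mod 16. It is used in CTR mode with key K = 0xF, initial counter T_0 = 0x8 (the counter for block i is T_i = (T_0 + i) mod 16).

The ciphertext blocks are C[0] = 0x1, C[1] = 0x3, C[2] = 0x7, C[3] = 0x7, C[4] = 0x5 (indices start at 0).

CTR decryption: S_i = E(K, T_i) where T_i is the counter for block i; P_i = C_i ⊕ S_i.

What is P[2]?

P[2] = 0xA

P[2]: T = 0xA, S = E(K, T) = 0xD; 0x7 ⊕ 0xD = 0xA.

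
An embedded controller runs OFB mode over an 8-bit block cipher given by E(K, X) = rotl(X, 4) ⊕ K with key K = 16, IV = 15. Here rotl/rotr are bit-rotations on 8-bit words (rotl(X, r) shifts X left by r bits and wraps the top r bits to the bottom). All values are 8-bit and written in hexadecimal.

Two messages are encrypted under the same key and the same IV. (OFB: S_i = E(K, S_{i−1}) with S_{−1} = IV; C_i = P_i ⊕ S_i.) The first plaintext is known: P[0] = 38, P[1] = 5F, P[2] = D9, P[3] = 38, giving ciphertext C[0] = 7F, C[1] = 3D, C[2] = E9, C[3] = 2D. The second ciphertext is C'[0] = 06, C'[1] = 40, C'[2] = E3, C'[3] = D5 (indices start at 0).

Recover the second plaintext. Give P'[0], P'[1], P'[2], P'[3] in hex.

P'[0] = 41, P'[1] = 22, P'[2] = D3, P'[3] = C0

In OFB with a reused IV, both messages share the same keystream S_i, so C_i ⊕ C'_i = P_i ⊕ P'_i and thus P'_i = P_i ⊕ C_i ⊕ C'_i.
P'[0]: 38 ⊕ 7F ⊕ 06 = 41.
P'[1]: 5F ⊕ 3D ⊕ 40 = 22.
P'[2]: D9 ⊕ E9 ⊕ E3 = D3.
P'[3]: 38 ⊕ 2D ⊕ D5 = C0.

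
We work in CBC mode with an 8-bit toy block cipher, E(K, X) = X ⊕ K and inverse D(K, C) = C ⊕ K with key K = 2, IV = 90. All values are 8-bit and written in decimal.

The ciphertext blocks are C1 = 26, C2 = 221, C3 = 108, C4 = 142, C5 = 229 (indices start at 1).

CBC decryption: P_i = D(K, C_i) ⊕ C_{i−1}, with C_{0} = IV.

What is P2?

P2: D(K, 221) = 223; 223 ⊕ 26 = 197.

P2 = 197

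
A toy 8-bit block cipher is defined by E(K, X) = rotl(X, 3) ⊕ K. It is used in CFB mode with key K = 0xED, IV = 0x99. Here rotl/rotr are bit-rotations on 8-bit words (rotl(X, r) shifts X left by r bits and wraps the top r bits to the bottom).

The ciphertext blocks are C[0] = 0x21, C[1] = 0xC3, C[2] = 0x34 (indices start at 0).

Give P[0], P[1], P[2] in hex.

CFB decryption: P_i = C_i ⊕ E(K, C_{i−1}), with C_{−1} = IV.
P[0]: E(K, 0x99) = 0x21; 0x21 ⊕ 0x21 = 0x00.
P[1]: E(K, 0x21) = 0xE4; 0xC3 ⊕ 0xE4 = 0x27.
P[2]: E(K, 0xC3) = 0xF3; 0x34 ⊕ 0xF3 = 0xC7.

P[0] = 0x00, P[1] = 0x27, P[2] = 0xC7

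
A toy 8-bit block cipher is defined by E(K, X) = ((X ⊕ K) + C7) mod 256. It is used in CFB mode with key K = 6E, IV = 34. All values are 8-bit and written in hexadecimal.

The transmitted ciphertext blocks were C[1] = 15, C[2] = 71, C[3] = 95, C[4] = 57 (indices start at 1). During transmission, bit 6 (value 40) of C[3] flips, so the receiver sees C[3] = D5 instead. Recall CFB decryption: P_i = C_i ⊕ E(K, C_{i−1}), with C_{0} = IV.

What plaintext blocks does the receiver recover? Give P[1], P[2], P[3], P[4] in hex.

Only C[3] changed, to D5. In CFB, a change in C_i flips the same bit in P_i and garbles P_{i+1}. Decrypting the received ciphertext:
P[1]: E(K, 34) = 21; 15 ⊕ 21 = 34.
P[2]: E(K, 15) = 42; 71 ⊕ 42 = 33.
P[3]: E(K, 71) = E6; D5 ⊕ E6 = 33.
P[4]: E(K, D5) = 82; 57 ⊕ 82 = D5.
Blocks that differ from the original plaintext: P[3], P[4].

P[1] = 34, P[2] = 33, P[3] = 33, P[4] = D5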